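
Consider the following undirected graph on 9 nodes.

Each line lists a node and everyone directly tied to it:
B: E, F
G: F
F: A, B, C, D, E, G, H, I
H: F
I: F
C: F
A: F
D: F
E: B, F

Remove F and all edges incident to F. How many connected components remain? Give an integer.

7

Without F, the remaining ties split the others into: {C}; {D}; {A}; {B, E}; {G}; {H}; {I}.
That's 7 separate components.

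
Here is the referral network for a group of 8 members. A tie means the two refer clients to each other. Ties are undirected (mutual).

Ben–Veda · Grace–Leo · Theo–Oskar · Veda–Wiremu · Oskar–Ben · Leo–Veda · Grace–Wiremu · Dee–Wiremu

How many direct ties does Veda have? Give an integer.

3

Veda is directly tied to Ben, Leo, and Wiremu. That is 3 neighbors, so the degree of Veda is 3.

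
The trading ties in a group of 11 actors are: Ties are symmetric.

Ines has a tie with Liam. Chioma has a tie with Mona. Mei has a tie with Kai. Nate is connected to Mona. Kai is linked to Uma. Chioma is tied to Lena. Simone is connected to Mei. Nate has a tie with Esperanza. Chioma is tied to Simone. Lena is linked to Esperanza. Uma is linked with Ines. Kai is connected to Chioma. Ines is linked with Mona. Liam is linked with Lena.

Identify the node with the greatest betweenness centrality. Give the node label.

Unnormalized betweenness of each node: Chioma:18, Esperanza:3/2, Ines:13/2, Kai:8, Lena:59/6, Liam:7/3, Mei:1, Mona:28/3, Nate:11/6, Simone:17/6, Uma:17/6.
Chioma has the largest value, 18, making it the main broker — the node through which the most shortest paths run.

Chioma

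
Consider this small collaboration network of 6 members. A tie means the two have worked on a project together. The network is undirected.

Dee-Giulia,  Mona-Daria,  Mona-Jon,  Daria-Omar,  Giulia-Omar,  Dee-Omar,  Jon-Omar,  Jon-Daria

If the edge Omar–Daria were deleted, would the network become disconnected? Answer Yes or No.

Even without that edge, Omar still reaches Daria via Omar – Jon – Daria, so the network stays connected. Not a bridge.

No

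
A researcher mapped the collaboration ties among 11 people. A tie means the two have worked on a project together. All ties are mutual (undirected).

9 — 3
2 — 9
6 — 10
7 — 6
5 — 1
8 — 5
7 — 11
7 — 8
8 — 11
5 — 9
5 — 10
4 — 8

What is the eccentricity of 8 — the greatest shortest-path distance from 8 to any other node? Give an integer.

3

Distances from 8: 1:2, 2:3, 3:3, 4:1, 5:1, 6:2, 7:1, 9:2, 10:2, 11:1.
The largest is 3 (to 3 and 2), so the eccentricity of 8 is 3.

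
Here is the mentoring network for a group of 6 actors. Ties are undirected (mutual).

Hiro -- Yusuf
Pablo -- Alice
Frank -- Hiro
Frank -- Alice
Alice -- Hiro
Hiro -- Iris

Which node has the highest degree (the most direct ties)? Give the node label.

Hiro

Degrees — Alice:3, Frank:2, Hiro:4, Iris:1, Pablo:1, Yusuf:1.
The maximum is 4, attained only by Hiro.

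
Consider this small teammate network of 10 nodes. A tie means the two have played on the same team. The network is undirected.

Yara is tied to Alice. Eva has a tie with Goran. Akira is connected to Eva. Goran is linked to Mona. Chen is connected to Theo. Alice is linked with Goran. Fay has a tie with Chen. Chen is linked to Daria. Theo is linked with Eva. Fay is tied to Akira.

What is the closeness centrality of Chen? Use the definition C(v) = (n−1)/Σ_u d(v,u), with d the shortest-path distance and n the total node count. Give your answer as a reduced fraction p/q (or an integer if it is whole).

Distances from Chen: Akira:2, Alice:4, Daria:1, Eva:2, Fay:1, Goran:3, Mona:4, Theo:1, Yara:5. Sum = 23.
n = 10, so closeness = 9/23.

9/23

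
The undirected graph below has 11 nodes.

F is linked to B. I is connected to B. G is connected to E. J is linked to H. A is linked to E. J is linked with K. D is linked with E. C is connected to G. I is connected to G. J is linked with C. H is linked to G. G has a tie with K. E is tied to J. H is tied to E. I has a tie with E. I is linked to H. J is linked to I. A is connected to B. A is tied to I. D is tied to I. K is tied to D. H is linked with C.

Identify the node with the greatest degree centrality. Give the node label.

Degrees — A:3, B:3, C:3, D:3, E:6, F:1, G:5, H:5, I:7, J:5, K:3.
The maximum is 7, attained only by I.

I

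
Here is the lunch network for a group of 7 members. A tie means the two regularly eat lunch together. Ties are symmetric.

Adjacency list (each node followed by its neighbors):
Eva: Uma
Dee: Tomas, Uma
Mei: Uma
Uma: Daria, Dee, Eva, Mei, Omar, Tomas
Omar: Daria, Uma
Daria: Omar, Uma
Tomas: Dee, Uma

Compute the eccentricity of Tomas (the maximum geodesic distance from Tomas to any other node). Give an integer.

Distances from Tomas: Daria:2, Dee:1, Eva:2, Mei:2, Omar:2, Uma:1.
The largest is 2 (to Eva, Omar, Daria, and Mei), so the eccentricity of Tomas is 2.

2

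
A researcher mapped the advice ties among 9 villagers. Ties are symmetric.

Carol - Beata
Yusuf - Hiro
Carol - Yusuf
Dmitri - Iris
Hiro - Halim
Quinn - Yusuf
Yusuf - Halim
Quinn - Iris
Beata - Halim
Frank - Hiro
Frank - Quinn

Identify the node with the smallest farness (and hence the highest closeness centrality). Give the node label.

Yusuf

Farness (sum of distances to all others) for each node — Beata:21, Carol:18, Dmitri:26, Frank:17, Halim:16, Hiro:16, Iris:19, Quinn:14, Yusuf:13.
The smallest farness is 13, for Yusuf, so Yusuf has the highest closeness.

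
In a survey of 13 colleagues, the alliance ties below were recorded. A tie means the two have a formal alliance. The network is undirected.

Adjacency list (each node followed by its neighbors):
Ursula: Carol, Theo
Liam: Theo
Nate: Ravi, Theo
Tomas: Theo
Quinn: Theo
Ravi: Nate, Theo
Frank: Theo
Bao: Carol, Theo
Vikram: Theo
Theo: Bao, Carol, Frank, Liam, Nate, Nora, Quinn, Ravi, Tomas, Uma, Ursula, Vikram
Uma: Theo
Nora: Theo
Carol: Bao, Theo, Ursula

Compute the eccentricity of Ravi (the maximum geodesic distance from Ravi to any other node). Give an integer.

Distances from Ravi: Bao:2, Carol:2, Frank:2, Liam:2, Nate:1, Nora:2, Quinn:2, Theo:1, Tomas:2, Uma:2, Ursula:2, Vikram:2.
The largest is 2 (to Vikram, Uma, Ursula, Bao, Frank, Quinn, Carol, Tomas, Nora, and Liam), so the eccentricity of Ravi is 2.

2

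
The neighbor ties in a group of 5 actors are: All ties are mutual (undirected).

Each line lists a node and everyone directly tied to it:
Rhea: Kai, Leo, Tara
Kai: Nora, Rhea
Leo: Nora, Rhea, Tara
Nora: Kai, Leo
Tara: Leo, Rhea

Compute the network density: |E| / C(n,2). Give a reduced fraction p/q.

There are 6 edges and 5 nodes, so the maximum possible is C(5,2) = 10.
Density = 6/10 = 3/5.

3/5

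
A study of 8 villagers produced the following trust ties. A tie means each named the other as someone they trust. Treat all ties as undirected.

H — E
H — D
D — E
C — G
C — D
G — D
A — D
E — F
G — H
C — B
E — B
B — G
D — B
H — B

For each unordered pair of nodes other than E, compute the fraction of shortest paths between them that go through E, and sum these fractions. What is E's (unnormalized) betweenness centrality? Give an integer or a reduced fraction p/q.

Pairs whose geodesics pass through E — A–F: 1; F–G: 3/3; F–C: 2/2; F–D: 1; F–H: 1; F–B: 1.
All other pairs contribute 0.
Summing the contributions gives betweenness(E) = 6.

6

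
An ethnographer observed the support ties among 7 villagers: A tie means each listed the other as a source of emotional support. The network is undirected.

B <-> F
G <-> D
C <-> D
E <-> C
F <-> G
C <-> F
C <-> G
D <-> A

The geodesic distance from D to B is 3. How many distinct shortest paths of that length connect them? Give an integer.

2

The shortest distance is 3. The length-3 paths are: D–C–F–B; D–G–F–B.
That gives 2 distinct shortest paths.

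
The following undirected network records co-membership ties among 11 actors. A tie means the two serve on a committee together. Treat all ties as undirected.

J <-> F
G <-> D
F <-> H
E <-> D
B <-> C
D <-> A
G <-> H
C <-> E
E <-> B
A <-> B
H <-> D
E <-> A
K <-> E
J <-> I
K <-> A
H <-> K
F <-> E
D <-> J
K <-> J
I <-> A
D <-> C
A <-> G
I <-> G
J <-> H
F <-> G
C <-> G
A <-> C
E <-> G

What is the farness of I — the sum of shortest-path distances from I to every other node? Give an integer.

Distances from I: A:1, B:2, C:2, D:2, E:2, F:2, G:1, H:2, J:1, K:2.
Sum = 1 + 2 + 2 + 2 + 2 + 2 + 1 + 2 + 1 + 2 = 17.

17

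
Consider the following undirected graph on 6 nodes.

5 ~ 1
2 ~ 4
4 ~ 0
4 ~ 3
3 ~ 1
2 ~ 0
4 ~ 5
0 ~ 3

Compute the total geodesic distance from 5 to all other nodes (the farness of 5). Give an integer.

8

Distances from 5: 0:2, 1:1, 2:2, 3:2, 4:1.
Sum = 2 + 1 + 2 + 2 + 1 = 8.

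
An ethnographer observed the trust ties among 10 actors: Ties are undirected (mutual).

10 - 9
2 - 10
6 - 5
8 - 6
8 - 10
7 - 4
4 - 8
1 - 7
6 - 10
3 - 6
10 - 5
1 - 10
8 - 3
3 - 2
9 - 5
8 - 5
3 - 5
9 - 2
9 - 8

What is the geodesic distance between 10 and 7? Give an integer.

One shortest route is 10 – 1 – 7, which uses 2 edges, and 10 and 7 are not directly tied, so nothing shorter exists. So d(10,7) = 2.

2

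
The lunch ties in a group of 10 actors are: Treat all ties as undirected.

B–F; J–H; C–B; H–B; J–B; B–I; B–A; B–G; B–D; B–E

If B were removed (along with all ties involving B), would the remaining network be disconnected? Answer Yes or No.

Yes

Removing B leaves {F} with no path to {E}, so the network splits into 8 components. B is a cut vertex.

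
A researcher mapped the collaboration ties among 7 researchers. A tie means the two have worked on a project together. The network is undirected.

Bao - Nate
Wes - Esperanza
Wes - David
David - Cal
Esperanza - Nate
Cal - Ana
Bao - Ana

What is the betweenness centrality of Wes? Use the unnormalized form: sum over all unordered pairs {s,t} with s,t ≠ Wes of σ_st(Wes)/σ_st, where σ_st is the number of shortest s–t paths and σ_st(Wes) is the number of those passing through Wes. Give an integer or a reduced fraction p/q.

Pairs whose geodesics pass through Wes — David–Nate: 1; David–Esperanza: 1; Cal–Esperanza: 1.
All other pairs contribute 0.
Summing the contributions gives betweenness(Wes) = 3.

3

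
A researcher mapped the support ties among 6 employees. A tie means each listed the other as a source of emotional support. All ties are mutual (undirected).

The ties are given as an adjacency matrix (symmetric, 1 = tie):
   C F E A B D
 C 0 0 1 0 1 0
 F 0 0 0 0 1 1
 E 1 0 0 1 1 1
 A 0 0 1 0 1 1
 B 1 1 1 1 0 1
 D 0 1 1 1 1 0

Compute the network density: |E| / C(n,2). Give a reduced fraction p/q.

There are 10 edges and 6 nodes, so the maximum possible is C(6,2) = 15.
Density = 10/15 = 2/3.

2/3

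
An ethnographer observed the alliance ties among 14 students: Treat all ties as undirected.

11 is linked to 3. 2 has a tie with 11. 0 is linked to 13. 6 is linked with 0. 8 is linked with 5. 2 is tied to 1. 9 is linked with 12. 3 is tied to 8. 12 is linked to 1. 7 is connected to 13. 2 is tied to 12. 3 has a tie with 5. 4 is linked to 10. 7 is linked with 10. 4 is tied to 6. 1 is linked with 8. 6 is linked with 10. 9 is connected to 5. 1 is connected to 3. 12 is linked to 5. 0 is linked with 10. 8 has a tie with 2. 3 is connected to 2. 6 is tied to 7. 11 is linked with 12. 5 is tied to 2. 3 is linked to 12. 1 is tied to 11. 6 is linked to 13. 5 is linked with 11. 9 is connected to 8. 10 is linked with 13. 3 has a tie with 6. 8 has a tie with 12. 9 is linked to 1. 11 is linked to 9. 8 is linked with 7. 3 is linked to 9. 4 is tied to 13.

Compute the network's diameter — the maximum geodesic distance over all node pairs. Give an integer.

Eccentricity of each node (its greatest distance to any other): 0:3, 1:3, 2:3, 3:2, 4:3, 5:3, 6:2, 7:3, 8:3, 9:3, 10:3, 11:3, 12:3, 13:3.
The maximum eccentricity is 3, realized for instance by the pair 8–0 via 8 – 3 – 6 – 0. So the diameter is 3.

3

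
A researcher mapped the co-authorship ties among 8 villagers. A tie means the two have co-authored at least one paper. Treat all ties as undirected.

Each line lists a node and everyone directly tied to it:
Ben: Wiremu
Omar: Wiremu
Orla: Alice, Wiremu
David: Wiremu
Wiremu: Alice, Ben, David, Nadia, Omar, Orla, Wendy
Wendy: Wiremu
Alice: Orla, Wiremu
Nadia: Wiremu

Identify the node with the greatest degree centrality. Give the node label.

Wiremu

Degrees — Alice:2, Ben:1, David:1, Nadia:1, Omar:1, Orla:2, Wendy:1, Wiremu:7.
The maximum is 7, attained only by Wiremu.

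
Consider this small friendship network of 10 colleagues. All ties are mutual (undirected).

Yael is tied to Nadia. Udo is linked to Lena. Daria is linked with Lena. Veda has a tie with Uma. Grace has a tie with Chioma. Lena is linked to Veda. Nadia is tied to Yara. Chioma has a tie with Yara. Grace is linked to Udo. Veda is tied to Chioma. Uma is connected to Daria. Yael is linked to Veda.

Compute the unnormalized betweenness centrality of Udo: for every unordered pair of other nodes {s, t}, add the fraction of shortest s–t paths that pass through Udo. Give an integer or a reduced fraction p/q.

2

Pairs whose geodesics pass through Udo — Daria–Grace: 1; Lena–Grace: 1.
All other pairs contribute 0.
Summing the contributions gives betweenness(Udo) = 2.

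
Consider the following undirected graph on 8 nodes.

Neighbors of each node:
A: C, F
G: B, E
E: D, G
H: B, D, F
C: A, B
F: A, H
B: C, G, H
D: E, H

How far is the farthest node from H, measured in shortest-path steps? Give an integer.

2

Distances from H: A:2, B:1, C:2, D:1, E:2, F:1, G:2.
The largest is 2 (to E, A, C, and G), so the eccentricity of H is 2.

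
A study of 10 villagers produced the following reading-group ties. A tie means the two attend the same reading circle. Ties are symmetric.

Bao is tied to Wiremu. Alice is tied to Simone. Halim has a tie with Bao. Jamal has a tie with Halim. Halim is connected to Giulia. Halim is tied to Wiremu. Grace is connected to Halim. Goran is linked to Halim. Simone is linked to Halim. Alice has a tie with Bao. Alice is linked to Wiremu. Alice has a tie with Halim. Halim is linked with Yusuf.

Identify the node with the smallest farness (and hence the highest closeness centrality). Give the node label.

Farness (sum of distances to all others) for each node — Alice:14, Bao:15, Giulia:17, Goran:17, Grace:17, Halim:9, Jamal:17, Simone:16, Wiremu:15, Yusuf:17.
The smallest farness is 9, for Halim, so Halim has the highest closeness.

Halim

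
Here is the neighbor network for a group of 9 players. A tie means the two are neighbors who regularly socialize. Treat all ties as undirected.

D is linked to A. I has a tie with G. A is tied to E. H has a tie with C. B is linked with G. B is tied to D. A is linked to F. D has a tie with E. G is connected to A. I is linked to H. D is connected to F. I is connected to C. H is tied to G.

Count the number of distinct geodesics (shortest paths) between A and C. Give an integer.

The shortest distance is 3. The length-3 paths are: A–G–I–C; A–G–H–C.
That gives 2 distinct shortest paths.

2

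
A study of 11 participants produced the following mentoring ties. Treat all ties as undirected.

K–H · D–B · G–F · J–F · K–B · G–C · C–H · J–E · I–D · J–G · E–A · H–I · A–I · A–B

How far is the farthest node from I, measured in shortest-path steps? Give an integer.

Distances from I: A:1, B:2, C:2, D:1, E:2, F:4, G:3, H:1, J:3, K:2.
The largest is 4 (to F), so the eccentricity of I is 4.

4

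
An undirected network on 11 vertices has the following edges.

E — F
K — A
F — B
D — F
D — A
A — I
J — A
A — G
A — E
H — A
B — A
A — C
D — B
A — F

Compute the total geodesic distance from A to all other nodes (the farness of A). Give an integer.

Distances from A: B:1, C:1, D:1, E:1, F:1, G:1, H:1, I:1, J:1, K:1.
Sum = 1 + 1 + 1 + 1 + 1 + 1 + 1 + 1 + 1 + 1 = 10.

10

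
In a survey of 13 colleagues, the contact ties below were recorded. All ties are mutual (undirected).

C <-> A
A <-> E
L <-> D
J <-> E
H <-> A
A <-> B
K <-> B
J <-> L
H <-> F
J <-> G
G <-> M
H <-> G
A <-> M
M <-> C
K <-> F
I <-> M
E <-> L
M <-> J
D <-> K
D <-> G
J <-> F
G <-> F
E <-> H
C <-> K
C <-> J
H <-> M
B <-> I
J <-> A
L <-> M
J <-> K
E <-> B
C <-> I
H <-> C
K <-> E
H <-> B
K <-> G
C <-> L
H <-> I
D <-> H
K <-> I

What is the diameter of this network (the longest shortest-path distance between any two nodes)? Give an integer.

Eccentricity of each node (its greatest distance to any other): A:2, B:2, C:2, D:2, E:2, F:2, G:2, H:2, I:2, J:2, K:2, L:2, M:2.
The maximum eccentricity is 2, realized for instance by the pair G–B via G – H – B. So the diameter is 2.

2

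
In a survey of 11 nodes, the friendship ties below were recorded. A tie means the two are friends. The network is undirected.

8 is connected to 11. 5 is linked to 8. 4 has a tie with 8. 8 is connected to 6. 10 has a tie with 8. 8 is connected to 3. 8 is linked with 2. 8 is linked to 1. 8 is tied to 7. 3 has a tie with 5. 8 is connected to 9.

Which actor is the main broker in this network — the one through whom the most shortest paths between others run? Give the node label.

8

Unnormalized betweenness of each node: 1:0, 2:0, 3:0, 4:0, 5:0, 6:0, 7:0, 8:44, 9:0, 10:0, 11:0.
8 has the largest value, 44, making it the main broker — the node through which the most shortest paths run.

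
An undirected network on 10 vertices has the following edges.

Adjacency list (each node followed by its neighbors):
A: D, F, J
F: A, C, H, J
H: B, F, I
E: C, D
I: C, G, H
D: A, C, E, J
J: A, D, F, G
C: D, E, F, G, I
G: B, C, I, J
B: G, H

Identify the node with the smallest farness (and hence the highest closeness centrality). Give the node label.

C

Farness (sum of distances to all others) for each node — A:17, B:19, C:13, D:16, E:18, F:14, G:14, H:17, I:16, J:14.
The smallest farness is 13, for C, so C has the highest closeness.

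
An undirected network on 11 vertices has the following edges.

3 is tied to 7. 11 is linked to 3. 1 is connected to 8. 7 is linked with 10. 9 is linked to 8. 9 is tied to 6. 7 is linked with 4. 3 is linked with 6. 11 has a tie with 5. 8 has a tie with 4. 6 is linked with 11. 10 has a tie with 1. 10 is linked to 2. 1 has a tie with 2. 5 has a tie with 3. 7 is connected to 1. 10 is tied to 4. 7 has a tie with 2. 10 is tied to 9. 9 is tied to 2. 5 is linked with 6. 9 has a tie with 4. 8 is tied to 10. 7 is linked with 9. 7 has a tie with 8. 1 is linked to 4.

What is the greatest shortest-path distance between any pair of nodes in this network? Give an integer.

3

Eccentricity of each node (its greatest distance to any other): 1:3, 2:3, 3:2, 4:3, 5:3, 6:3, 7:2, 8:3, 9:2, 10:3, 11:3.
The maximum eccentricity is 3, realized for instance by the pair 8–5 via 8 – 9 – 6 – 5. So the diameter is 3.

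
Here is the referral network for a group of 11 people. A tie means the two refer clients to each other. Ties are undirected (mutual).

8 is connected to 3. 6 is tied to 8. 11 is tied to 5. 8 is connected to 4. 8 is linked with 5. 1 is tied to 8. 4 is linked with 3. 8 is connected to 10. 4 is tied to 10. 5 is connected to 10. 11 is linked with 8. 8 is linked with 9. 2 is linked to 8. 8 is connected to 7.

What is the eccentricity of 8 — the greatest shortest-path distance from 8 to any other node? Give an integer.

1

Distances from 8: 1:1, 2:1, 3:1, 4:1, 5:1, 6:1, 7:1, 9:1, 10:1, 11:1.
The largest is 1 (to 1, 6, 10, 5, 11, 4, 3, 7, 2, and 9), so the eccentricity of 8 is 1.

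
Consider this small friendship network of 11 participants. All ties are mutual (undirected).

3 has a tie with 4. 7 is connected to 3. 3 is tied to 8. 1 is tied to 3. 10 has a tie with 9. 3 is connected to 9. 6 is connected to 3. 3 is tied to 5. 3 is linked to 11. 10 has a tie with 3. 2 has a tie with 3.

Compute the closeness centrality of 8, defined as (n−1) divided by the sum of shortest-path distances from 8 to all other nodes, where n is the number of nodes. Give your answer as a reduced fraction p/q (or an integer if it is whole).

10/19

Distances from 8: 1:2, 2:2, 3:1, 4:2, 5:2, 6:2, 7:2, 9:2, 10:2, 11:2. Sum = 19.
n = 11, so closeness = 10/19.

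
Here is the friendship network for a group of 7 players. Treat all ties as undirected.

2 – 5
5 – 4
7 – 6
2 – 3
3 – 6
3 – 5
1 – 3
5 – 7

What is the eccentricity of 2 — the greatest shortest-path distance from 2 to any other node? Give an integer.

2

Distances from 2: 1:2, 3:1, 4:2, 5:1, 6:2, 7:2.
The largest is 2 (to 6, 1, 7, and 4), so the eccentricity of 2 is 2.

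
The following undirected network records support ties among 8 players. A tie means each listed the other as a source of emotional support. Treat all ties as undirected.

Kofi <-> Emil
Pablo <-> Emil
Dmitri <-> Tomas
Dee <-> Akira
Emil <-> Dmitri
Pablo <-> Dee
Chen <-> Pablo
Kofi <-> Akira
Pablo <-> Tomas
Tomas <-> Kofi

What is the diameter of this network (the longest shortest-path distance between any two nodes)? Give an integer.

Eccentricity of each node (its greatest distance to any other): Akira:3, Chen:3, Dee:3, Dmitri:3, Emil:2, Kofi:3, Pablo:2, Tomas:2.
The maximum eccentricity is 3, realized for instance by the pair Dmitri–Akira via Dmitri – Emil – Kofi – Akira. So the diameter is 3.

3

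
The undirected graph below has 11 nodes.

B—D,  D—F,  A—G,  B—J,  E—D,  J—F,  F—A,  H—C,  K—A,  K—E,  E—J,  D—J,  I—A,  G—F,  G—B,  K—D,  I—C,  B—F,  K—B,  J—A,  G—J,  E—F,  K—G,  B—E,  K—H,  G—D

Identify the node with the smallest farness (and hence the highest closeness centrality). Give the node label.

K

Farness (sum of distances to all others) for each node — A:15, B:16, C:24, D:16, E:17, F:16, G:15, H:20, I:21, J:16, K:14.
The smallest farness is 14, for K, so K has the highest closeness.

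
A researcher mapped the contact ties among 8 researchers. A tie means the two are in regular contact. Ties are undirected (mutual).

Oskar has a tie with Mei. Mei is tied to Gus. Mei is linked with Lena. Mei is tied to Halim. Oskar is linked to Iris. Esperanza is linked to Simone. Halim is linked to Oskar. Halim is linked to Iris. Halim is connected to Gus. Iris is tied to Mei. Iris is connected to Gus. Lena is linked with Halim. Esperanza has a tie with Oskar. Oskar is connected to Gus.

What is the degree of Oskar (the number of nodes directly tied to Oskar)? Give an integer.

5

Oskar is directly tied to Esperanza, Gus, Halim, Iris, and Mei. That is 5 neighbors, so the degree of Oskar is 5.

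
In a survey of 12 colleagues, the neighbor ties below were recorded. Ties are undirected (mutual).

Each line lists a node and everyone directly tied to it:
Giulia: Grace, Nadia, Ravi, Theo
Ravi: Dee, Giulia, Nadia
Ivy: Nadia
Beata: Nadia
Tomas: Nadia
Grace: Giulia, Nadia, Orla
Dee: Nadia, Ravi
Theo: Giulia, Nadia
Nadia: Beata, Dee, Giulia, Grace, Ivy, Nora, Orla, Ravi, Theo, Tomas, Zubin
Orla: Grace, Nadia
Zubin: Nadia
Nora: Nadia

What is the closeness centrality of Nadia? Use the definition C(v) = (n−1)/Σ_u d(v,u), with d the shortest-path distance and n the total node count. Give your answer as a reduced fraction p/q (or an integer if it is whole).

1

Distances from Nadia: Beata:1, Dee:1, Giulia:1, Grace:1, Ivy:1, Nora:1, Orla:1, Ravi:1, Theo:1, Tomas:1, Zubin:1. Sum = 11.
n = 12, so closeness = 11/11 = 1.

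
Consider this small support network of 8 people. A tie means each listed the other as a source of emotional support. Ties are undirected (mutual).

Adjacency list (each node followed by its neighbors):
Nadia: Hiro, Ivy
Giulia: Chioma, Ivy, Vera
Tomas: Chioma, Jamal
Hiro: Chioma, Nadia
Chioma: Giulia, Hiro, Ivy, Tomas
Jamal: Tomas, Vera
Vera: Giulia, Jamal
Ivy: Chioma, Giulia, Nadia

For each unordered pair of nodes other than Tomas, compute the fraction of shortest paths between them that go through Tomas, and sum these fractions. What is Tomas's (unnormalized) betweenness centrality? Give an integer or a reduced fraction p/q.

Pairs whose geodesics pass through Tomas — Nadia–Jamal: 2/3; Hiro–Jamal: 1; Chioma–Jamal: 1; Jamal–Ivy: 1/2.
All other pairs contribute 0.
Summing the contributions gives betweenness(Tomas) = 19/6.

19/6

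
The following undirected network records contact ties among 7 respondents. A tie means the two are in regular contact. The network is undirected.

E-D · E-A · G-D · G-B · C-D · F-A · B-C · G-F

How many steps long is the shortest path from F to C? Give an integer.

One shortest route is F – G – D – C, which uses 3 edges, and at distance 2 from F we only reach {B, D, E}, which does not include C. So d(F,C) = 3.

3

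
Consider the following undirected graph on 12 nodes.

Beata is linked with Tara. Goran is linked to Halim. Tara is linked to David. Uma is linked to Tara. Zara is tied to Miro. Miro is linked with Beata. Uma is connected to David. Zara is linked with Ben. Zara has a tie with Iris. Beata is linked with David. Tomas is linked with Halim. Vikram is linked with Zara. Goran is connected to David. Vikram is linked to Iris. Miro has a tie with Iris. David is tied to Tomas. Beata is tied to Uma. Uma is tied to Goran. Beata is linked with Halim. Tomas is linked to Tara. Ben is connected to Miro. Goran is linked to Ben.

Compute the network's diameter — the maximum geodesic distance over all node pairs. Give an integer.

Eccentricity of each node (its greatest distance to any other): Beata:3, Ben:3, David:4, Goran:3, Halim:4, Iris:4, Miro:3, Tara:4, Tomas:5, Uma:4, Vikram:5, Zara:4.
The maximum eccentricity is 5, realized for instance by the pair Vikram–Tomas via Vikram – Zara – Ben – Goran – David – Tomas. So the diameter is 5.

5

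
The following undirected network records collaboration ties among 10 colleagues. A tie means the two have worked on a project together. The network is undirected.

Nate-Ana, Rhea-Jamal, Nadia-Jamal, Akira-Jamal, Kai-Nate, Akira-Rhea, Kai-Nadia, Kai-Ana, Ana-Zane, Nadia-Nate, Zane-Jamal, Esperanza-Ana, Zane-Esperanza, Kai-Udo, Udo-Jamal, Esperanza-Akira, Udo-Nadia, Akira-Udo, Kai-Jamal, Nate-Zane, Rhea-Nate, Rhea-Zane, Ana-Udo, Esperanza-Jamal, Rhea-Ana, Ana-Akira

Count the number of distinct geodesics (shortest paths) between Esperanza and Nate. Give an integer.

The shortest distance is 2. The length-2 paths are: Esperanza–Ana–Nate; Esperanza–Zane–Nate.
That gives 2 distinct shortest paths.

2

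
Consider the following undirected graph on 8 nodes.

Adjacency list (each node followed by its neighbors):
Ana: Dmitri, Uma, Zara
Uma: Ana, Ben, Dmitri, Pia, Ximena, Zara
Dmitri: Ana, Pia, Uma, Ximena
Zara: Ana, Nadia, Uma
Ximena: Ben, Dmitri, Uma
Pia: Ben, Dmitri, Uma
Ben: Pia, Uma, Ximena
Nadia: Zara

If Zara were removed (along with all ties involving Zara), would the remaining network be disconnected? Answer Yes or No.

Removing Zara leaves {Ana, Ben, Dmitri, Pia, Uma, and Ximena} with no path to {Nadia}, so the network splits into 2 components. Zara is a cut vertex.

Yes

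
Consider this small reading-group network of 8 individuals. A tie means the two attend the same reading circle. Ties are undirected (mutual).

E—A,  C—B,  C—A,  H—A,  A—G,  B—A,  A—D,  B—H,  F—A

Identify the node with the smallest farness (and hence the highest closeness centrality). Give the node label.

Farness (sum of distances to all others) for each node — A:7, B:11, C:12, D:13, E:13, F:13, G:13, H:12.
The smallest farness is 7, for A, so A has the highest closeness.

A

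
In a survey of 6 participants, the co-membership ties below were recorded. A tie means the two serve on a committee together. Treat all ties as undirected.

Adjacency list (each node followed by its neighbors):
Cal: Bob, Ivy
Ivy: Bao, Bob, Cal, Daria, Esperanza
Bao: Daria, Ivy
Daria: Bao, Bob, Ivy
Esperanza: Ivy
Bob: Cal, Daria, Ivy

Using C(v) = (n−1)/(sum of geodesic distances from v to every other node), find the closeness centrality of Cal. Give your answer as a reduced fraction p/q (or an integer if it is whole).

5/8

Distances from Cal: Bao:2, Bob:1, Daria:2, Esperanza:2, Ivy:1. Sum = 8.
n = 6, so closeness = 5/8.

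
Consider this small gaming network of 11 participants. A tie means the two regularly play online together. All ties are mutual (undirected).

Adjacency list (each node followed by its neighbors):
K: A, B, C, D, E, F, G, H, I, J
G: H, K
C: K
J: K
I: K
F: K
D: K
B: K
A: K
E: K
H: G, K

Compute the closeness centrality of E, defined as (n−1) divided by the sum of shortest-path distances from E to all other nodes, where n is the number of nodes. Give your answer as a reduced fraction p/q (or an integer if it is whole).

10/19

Distances from E: A:2, B:2, C:2, D:2, F:2, G:2, H:2, I:2, J:2, K:1. Sum = 19.
n = 11, so closeness = 10/19.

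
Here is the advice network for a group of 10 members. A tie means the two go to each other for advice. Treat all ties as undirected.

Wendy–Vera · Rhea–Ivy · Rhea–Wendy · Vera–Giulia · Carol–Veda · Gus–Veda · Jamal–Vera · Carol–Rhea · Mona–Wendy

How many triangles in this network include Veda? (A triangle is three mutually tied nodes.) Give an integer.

Veda's neighbors are Carol and Gus, but none of them are tied to each other, so no triangle contains Veda.

0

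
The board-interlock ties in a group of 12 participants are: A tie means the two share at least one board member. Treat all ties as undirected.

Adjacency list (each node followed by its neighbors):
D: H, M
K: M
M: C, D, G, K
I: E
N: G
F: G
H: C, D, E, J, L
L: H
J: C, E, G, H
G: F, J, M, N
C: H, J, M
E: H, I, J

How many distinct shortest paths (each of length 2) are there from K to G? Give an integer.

1

The shortest distance is 2, and the only length-2 path is K–M–G. So there is exactly 1 shortest path.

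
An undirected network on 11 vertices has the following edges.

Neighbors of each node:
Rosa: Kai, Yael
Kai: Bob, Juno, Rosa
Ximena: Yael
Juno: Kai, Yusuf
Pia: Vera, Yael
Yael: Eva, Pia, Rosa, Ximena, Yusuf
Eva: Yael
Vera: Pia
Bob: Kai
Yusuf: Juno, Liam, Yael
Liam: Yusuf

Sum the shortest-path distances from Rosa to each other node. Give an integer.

Distances from Rosa: Bob:2, Eva:2, Juno:2, Kai:1, Liam:3, Pia:2, Vera:3, Ximena:2, Yael:1, Yusuf:2.
Sum = 2 + 2 + 2 + 1 + 3 + 2 + 3 + 2 + 1 + 2 = 20.

20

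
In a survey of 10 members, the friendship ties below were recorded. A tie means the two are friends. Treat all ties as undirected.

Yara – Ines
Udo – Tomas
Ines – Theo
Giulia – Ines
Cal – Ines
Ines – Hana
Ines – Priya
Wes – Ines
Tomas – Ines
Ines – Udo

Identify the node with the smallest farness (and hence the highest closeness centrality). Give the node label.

Ines

Farness (sum of distances to all others) for each node — Cal:17, Giulia:17, Hana:17, Ines:9, Priya:17, Theo:17, Tomas:16, Udo:16, Wes:17, Yara:17.
The smallest farness is 9, for Ines, so Ines has the highest closeness.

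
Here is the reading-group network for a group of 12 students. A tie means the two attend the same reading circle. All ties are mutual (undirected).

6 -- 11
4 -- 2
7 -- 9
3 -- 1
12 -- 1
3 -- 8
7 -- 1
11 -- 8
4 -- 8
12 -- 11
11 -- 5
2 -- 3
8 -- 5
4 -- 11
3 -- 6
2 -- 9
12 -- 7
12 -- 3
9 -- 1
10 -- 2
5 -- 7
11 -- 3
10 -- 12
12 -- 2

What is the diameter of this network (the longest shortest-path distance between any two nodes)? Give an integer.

Eccentricity of each node (its greatest distance to any other): 1:3, 2:3, 3:2, 4:3, 5:3, 6:3, 7:3, 8:3, 9:3, 10:3, 11:3, 12:2.
The maximum eccentricity is 3, realized for instance by the pair 8–9 via 8 – 3 – 1 – 9. So the diameter is 3.

3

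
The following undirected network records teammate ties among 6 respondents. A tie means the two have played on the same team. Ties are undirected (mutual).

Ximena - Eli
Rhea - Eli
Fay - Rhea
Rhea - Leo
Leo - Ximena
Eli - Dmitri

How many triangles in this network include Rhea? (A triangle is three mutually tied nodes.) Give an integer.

0

Rhea's neighbors are Eli, Fay, and Leo, but none of them are tied to each other, so no triangle contains Rhea.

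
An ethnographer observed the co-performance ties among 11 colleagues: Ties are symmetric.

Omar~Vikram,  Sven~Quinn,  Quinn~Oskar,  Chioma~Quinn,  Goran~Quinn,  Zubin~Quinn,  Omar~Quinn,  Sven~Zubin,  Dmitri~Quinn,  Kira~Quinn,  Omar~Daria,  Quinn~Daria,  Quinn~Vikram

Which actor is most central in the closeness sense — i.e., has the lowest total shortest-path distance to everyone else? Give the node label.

Quinn

Farness (sum of distances to all others) for each node — Chioma:19, Daria:18, Dmitri:19, Goran:19, Kira:19, Omar:17, Oskar:19, Quinn:10, Sven:18, Vikram:18, Zubin:18.
The smallest farness is 10, for Quinn, so Quinn has the highest closeness.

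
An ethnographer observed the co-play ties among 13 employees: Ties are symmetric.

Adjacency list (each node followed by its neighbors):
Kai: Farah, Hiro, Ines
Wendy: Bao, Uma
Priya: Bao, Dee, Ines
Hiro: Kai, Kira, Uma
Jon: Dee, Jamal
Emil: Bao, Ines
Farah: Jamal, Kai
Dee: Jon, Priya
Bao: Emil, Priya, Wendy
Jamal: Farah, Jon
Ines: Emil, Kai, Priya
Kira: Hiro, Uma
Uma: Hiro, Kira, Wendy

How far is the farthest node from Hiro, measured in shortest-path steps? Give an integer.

4

Distances from Hiro: Bao:3, Dee:4, Emil:3, Farah:2, Ines:2, Jamal:3, Jon:4, Kai:1, Kira:1, Priya:3, Uma:1, Wendy:2.
The largest is 4 (to Jon and Dee), so the eccentricity of Hiro is 4.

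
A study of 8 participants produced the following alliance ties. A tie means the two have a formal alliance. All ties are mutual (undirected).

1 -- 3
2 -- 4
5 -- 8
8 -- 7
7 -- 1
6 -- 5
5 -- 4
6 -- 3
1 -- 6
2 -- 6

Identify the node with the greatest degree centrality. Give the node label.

Degrees — 1:3, 2:2, 3:2, 4:2, 5:3, 6:4, 7:2, 8:2.
The maximum is 4, attained only by 6.

6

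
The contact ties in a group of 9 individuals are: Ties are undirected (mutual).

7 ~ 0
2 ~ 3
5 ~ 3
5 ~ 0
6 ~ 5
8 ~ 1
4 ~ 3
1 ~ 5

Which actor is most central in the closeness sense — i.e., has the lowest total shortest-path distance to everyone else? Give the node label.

Farness (sum of distances to all others) for each node — 0:17, 1:17, 2:22, 3:15, 4:22, 5:12, 6:19, 7:24, 8:24.
The smallest farness is 12, for 5, so 5 has the highest closeness.

5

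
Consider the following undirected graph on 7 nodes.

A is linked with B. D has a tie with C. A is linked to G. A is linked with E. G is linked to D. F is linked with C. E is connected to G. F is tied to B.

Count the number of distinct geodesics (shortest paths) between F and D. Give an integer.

The shortest distance is 2, and the only length-2 path is F–C–D. So there is exactly 1 shortest path.

1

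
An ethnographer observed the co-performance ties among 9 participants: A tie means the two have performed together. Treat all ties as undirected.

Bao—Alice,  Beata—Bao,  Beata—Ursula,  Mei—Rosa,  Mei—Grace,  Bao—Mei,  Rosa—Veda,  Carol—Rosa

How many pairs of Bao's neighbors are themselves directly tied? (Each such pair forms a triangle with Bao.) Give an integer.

Bao's neighbors are Alice, Beata, and Mei, but none of them are tied to each other, so no triangle contains Bao.

0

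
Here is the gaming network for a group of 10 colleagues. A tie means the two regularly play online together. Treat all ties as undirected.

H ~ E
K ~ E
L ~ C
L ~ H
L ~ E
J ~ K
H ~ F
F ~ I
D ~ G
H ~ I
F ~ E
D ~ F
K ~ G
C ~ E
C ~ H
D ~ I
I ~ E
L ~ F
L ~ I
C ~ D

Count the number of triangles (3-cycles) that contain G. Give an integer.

0

G's neighbors are D and K, but none of them are tied to each other, so no triangle contains G.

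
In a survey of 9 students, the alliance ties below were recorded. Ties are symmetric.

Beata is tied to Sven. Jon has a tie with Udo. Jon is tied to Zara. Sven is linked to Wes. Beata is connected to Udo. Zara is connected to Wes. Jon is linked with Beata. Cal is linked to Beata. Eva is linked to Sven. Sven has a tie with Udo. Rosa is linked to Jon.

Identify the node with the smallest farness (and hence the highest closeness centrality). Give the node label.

Beata

Farness (sum of distances to all others) for each node — Beata:12, Cal:19, Eva:20, Jon:13, Rosa:20, Sven:13, Udo:13, Wes:16, Zara:16.
The smallest farness is 12, for Beata, so Beata has the highest closeness.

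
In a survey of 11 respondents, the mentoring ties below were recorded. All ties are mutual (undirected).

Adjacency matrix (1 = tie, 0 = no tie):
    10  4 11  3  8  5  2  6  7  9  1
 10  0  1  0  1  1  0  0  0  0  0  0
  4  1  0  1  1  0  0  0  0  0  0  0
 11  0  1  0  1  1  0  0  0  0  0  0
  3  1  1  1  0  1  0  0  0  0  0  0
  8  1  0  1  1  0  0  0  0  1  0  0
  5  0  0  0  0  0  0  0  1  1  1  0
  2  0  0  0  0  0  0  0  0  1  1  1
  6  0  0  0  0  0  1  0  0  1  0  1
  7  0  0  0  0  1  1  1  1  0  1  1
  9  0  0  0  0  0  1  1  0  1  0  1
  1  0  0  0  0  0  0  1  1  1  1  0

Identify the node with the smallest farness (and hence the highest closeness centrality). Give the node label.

7

Farness (sum of distances to all others) for each node — 1:21, 2:22, 3:21, 4:28, 5:22, 6:22, 7:15, 8:16, 9:21, 10:22, 11:22.
The smallest farness is 15, for 7, so 7 has the highest closeness.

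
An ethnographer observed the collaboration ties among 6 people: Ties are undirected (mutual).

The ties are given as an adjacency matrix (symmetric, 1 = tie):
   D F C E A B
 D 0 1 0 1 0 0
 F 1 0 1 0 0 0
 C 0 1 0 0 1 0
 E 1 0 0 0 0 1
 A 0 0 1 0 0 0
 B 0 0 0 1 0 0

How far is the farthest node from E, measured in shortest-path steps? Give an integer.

Distances from E: A:4, B:1, C:3, D:1, F:2.
The largest is 4 (to A), so the eccentricity of E is 4.

4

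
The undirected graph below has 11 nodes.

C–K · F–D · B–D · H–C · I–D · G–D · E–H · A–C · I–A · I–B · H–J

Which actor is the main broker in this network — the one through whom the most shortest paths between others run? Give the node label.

C

Unnormalized betweenness of each node: A:25, B:0, C:27, D:17, E:0, F:0, G:0, H:17, I:24, J:0, K:0.
C has the largest value, 27, making it the main broker — the node through which the most shortest paths run.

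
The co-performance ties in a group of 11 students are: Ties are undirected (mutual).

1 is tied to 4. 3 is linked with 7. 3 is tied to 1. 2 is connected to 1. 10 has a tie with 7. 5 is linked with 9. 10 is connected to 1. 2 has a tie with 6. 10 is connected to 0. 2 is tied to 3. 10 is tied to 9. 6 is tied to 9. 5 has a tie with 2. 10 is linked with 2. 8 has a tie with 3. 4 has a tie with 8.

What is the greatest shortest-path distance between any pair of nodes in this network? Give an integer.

Eccentricity of each node (its greatest distance to any other): 0:4, 1:2, 2:2, 3:3, 4:3, 5:3, 6:3, 7:3, 8:4, 9:4, 10:3.
The maximum eccentricity is 4, realized for instance by the pair 9–8 via 9 – 10 – 1 – 4 – 8. So the diameter is 4.

4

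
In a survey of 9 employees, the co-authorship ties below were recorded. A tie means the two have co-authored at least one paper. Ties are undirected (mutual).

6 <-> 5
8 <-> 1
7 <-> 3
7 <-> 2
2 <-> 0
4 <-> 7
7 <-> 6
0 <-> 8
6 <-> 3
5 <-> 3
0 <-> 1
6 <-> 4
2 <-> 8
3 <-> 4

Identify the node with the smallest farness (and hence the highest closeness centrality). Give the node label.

7

Farness (sum of distances to all others) for each node — 0:18, 1:24, 2:14, 3:16, 4:17, 5:22, 6:16, 7:13, 8:18.
The smallest farness is 13, for 7, so 7 has the highest closeness.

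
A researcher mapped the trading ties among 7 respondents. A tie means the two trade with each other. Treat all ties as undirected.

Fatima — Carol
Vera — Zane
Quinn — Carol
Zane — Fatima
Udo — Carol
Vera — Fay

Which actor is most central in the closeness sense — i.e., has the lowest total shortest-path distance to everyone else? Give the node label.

Fatima

Farness (sum of distances to all others) for each node — Carol:12, Fatima:11, Fay:20, Quinn:17, Udo:17, Vera:15, Zane:12.
The smallest farness is 11, for Fatima, so Fatima has the highest closeness.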